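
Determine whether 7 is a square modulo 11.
By Euler's criterion: 7^{5} ≡ 10 (mod 11). Since this equals -1 (≡ 10), 7 is not a QR.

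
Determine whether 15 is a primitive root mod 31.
15^{10} ≡ 1 (mod 31) and 10 < 30, so ord_31(15) = 10 ≠ 30 and 15 is not a primitive root.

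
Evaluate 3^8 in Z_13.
By repeated squaring (mod 13): 3^{1}≡3, 3^{2}≡9, 3^{4}≡3, 3^{8}≡9. So 3^{8} ≡ 9 (mod 13)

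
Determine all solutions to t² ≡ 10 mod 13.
The square roots of 10 mod 13 are 7 and 6. Verify: 7² = 49 ≡ 10 mod 13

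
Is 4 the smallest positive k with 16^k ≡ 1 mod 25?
Powers of 16 mod 25: 16^1≡16, 16^2≡6, 16^3≡21, 16^4≡11, 16^5≡1. 16^4≡11≢1, so ord ≠ 4. No, the actual order is 5.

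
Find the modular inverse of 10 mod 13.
Since 13 is prime, by Fermat 10^(-1) ≡ 10^{11} ≡ 4 mod 13. Verify: 10 × 4 = 40 ≡ 1 mod 13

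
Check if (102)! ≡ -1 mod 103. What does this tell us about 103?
(102)! mod 103 = 102. Since this equals -1 mod 103, Wilson confirms 103 is prime.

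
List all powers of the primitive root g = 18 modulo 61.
18^1, 18^2, ..., 18^{60} mod 61: [18, 19, 37, 56, 32, 27, 59, 25, 23, 48, 10, 58, 7, 4, 11, 15, 26, 41, 6, 47, 53, 39, 31, 9, 40, 49, 28, 16, 44, 60, 43, 42, 24, 5, 29, 34, 2, 36, 38, 13, 51, 3, 54, 57, 50, 46, 35, 20, 55, 14, 8, 22, 30, 52, 21, 12, 33, 45, 17, 1]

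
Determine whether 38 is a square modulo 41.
By Euler's criterion: 38^{20} ≡ 40 mod 41. Since this equals -1 (≡ 40), 38 is not a QR.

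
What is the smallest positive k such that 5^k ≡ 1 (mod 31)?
Powers of 5 mod 31: 5^1≡5, 5^2≡25, 5^3≡1. ord_31(5) = 3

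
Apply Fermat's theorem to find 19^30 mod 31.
By Fermat's Little Theorem, 19^{30} ≡ 1 mod 31 since 31 is prime and gcd(19, 31) = 1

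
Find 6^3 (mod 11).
6^{3} = 216 ≡ 7 (mod 11)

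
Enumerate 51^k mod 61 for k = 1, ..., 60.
51^1, 51^2, ..., 51^{60} mod 61: [51, 39, 37, 57, 40, 27, 35, 16, 23, 14, 43, 58, 30, 5, 11, 12, 2, 41, 17, 13, 53, 19, 54, 9, 32, 46, 28, 25, 55, 60, 10, 22, 24, 4, 21, 34, 26, 45, 38, 47, 18, 3, 31, 56, 50, 49, 59, 20, 44, 48, 8, 42, 7, 52, 29, 15, 33, 36, 6, 1]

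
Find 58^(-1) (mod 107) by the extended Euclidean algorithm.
Extended GCD: 58(24) + 107(-13) = 1. So 58^(-1) ≡ 24 (mod 107). Verify: 58 × 24 = 1392 ≡ 1 (mod 107)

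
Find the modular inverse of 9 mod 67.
Since 67 is prime, by Fermat 9^(-1) ≡ 9^{65} ≡ 15 (mod 67). Verify: 9 × 15 = 135 ≡ 1 (mod 67)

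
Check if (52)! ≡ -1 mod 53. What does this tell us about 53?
(52)! mod 53 = 52. Since this equals -1 mod 53, Wilson confirms 53 is prime.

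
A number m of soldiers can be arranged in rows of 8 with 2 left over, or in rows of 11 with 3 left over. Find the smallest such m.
M = 8 × 11 = 88. M₁ = 11, y₁ ≡ 3 mod 8. M₂ = 8, y₂ ≡ 7 mod 11. m = 2×11×3 + 3×8×7 ≡ 58 mod 88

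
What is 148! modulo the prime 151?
(150)! = (148)! × (149) × (150) ≡ -1 mod 151. So (148)! ≡ -1 × [(150)(149)]^(-1) ≡ 75 mod 151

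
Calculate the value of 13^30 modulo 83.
By repeated squaring mod 83: 13^{1}≡13, 13^{2}≡3, 13^{4}≡9, 13^{8}≡81, 13^{16}≡4. Then 13^{30} = 13^{16+8+4+2} ≡ 4 × 81 × 9 × 3 ≡ 33 mod 83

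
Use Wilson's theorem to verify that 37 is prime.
(36)! mod 37 = 36. Since this equals -1 mod 37, Wilson confirms 37 is prime.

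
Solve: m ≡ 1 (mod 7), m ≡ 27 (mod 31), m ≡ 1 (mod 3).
M = 7 × 31 × 3 = 651. M₁ = 93, y₁ ≡ 4 (mod 7). M₂ = 21, y₂ ≡ 3 (mod 31). M₃ = 217, y₃ ≡ 1 (mod 3). m = 1×93×4 + 27×21×3 + 1×217×1 ≡ 337 (mod 651)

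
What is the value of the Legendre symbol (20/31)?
(20/31) = 20^{15} mod 31 = 1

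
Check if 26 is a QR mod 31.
By Euler's criterion: 26^{15} ≡ 30 (mod 31). Since this equals -1 (≡ 30), 26 is not a QR.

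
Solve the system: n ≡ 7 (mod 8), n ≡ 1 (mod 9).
M = 8 × 9 = 72. M₁ = 9, y₁ ≡ 1 (mod 8). M₂ = 8, y₂ ≡ 8 (mod 9). n = 7×9×1 + 1×8×8 ≡ 55 (mod 72)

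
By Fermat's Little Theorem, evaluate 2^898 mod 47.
By Fermat: 2^{46} ≡ 1 mod 47. 898 ≡ 24 mod 46. So 2^{898} ≡ 2^{24} ≡ 2 mod 47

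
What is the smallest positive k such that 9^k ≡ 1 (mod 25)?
Powers of 9 mod 25: 9^1≡9, 9^2≡6, 9^3≡4, 9^4≡11, 9^5≡24, 9^6≡16, 9^7≡19, 9^8≡21, 9^9≡14, 9^10≡1. ord_25(9) = 10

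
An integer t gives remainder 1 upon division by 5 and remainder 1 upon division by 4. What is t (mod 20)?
M = 5 × 4 = 20. M₁ = 4, y₁ ≡ 4 (mod 5). M₂ = 5, y₂ ≡ 1 (mod 4). t = 1×4×4 + 1×5×1 ≡ 1 (mod 20)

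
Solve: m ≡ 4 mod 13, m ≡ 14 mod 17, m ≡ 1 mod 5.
M = 13 × 17 × 5 = 1105. M₁ = 85, y₁ ≡ 2 mod 13. M₂ = 65, y₂ ≡ 11 mod 17. M₃ = 221, y₃ ≡ 1 mod 5. m = 4×85×2 + 14×65×11 + 1×221×1 ≡ 966 mod 1105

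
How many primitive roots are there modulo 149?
A prime p has φ(p-1) primitive roots; here φ(148) = 72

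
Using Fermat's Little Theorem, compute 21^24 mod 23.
By Fermat: 21^{22} ≡ 1 (mod 23). So 21^{24} = 21^{22} · 21^{2} ≡ 21^{2} ≡ 4 (mod 23)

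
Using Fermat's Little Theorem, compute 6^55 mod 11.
By Fermat: 6^{10} ≡ 1 (mod 11). 55 = 5×10 + 5. So 6^{55} ≡ 6^{5} ≡ 10 (mod 11)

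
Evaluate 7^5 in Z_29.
By repeated squaring mod 29: 7^{1}≡7, 7^{2}≡20, 7^{4}≡23. Then 7^{5} = 7^{4+1} ≡ 23 × 7 ≡ 16 mod 29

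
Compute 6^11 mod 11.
Using Fermat: 6^{10} ≡ 1 (mod 11). 11 ≡ 1 (mod 10). So 6^{11} ≡ 6^{1} ≡ 6 (mod 11)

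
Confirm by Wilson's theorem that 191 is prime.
(190)! mod 191 = 190. Since this equals -1 (mod 191), Wilson confirms 191 is prime.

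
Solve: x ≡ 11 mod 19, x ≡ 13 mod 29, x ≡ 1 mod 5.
M = 19 × 29 × 5 = 2755. M₁ = 145, y₁ ≡ 8 mod 19. M₂ = 95, y₂ ≡ 11 mod 29. M₃ = 551, y₃ ≡ 1 mod 5. x = 11×145×8 + 13×95×11 + 1×551×1 ≡ 2101 mod 2755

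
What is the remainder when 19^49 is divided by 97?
By repeated squaring (mod 97): 19^{1}≡19, 19^{2}≡70, 19^{4}≡50, 19^{8}≡75, 19^{16}≡96, 19^{32}≡1. Then 19^{49} = 19^{32+16+1} ≡ 1 × 96 × 19 ≡ 78 (mod 97)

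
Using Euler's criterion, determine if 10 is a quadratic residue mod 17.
By Euler's criterion: 10^{8} ≡ 16 (mod 17). Since this equals -1 (≡ 16), 10 is not a QR.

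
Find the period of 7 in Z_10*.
Powers of 7 mod 10: 7^1≡7, 7^2≡9, 7^3≡3, 7^4≡1. So the order of 7 is 4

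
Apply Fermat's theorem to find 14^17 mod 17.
By Fermat: 14^{16} ≡ 1 mod 17. So 14^{17} = 14^{16} · 14^{1} ≡ 14^{1} ≡ 14 mod 17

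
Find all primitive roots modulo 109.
There are φ(108) = 36 primitive roots mod 109: {6, 10, 11, 13, 14, 18, 24, 30, 37, 39, 40, 42, 44, 47, 50, 51, 52, 53, 56, 57, 58, 59, 62, 65, 67, 69, 70, 72, 79, 85, 91, 95, 96, 98, 99, 103}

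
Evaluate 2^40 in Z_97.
By repeated squaring mod 97: 2^{1}≡2, 2^{2}≡4, 2^{4}≡16, 2^{8}≡62, 2^{16}≡61, 2^{32}≡35. Then 2^{40} = 2^{32+8} ≡ 35 × 62 ≡ 36 mod 97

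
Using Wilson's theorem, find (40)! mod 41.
By Wilson's theorem, (40)! ≡ -1 ≡ 40 mod 41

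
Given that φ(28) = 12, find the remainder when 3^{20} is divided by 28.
By Euler: 3^{12} ≡ 1 (mod 28) since gcd(3, 28) = 1. 20 = 1×12 + 8. So 3^{20} ≡ 3^{8} ≡ 9 (mod 28)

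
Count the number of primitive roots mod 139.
A prime p has φ(p-1) primitive roots; here φ(138) = 44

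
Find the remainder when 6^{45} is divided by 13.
By Fermat: 6^{12} ≡ 1 (mod 13). 45 = 3×12 + 9. So 6^{45} ≡ 6^{9} ≡ 5 (mod 13)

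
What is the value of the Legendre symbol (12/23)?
(12/23) = 12^{11} mod 23 = 1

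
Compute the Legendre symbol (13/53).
(13/53) = 13^{26} mod 53 = 1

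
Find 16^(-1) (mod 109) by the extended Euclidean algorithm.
Extended GCD: 16(-34) + 109(5) = 1. So 16^(-1) ≡ -34 ≡ 75 (mod 109). Verify: 16 × 75 = 1200 ≡ 1 (mod 109)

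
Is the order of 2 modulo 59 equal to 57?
Powers of 2 mod 59: 2^1≡2, 2^2≡4, 2^3≡8, 2^4≡16, 2^5≡32, 2^6≡5, 2^7≡10, 2^8≡20, 2^9≡40, 2^10≡21, 2^11≡42, 2^12≡25, 2^13≡50, 2^14≡41, 2^15≡23, 2^16≡46, 2^17≡33, 2^18≡7, 2^19≡14, 2^20≡28, 2^21≡56, 2^22≡53, 2^23≡47, 2^24≡35, 2^25≡11, 2^26≡22, 2^27≡44, 2^28≡29, 2^29≡58, 2^30≡57, 2^31≡55, 2^32≡51, 2^33≡43, 2^34≡27, 2^35≡54, 2^36≡49, 2^37≡39, 2^38≡19, 2^39≡38, 2^40≡17, 2^41≡34, 2^42≡9, 2^43≡18, 2^44≡36, 2^45≡13, 2^46≡26, 2^47≡52, 2^48≡45, 2^49≡31, 2^50≡3, 2^51≡6, 2^52≡12, 2^53≡24, 2^54≡48, 2^55≡37, 2^56≡15, 2^57≡30, 2^58≡1. 2^57≡30≢1, so ord ≠ 57. No, the actual order is 58.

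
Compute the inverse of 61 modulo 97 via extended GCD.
Extended GCD: 61(35) + 97(-22) = 1. So 61^(-1) ≡ 35 (mod 97). Verify: 61 × 35 = 2135 ≡ 1 (mod 97)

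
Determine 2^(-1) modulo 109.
Since 109 is prime, by Fermat 2^(-1) ≡ 2^{107} ≡ 55 (mod 109). Verify: 2 × 55 = 110 ≡ 1 (mod 109)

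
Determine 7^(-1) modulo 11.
Since 11 is prime, by Fermat 7^(-1) ≡ 7^{9} ≡ 8 mod 11. Verify: 7 × 8 = 56 ≡ 1 mod 11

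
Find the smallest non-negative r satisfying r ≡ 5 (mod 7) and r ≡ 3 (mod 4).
M = 7 × 4 = 28. M₁ = 4, y₁ ≡ 2 (mod 7). M₂ = 7, y₂ ≡ 3 (mod 4). r = 5×4×2 + 3×7×3 ≡ 19 (mod 28)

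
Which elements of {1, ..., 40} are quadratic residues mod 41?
Squares in Z_41*: {1, 2, 4, 5, 8, 9, 10, 16, 18, 20, 21, 23, 25, 31, 32, 33, 36, 37, 39, 40}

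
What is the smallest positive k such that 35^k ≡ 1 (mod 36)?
Powers of 35 mod 36: 35^1≡35, 35^2≡1. So the order of 35 is 2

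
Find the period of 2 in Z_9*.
Powers of 2 mod 9: 2^1≡2, 2^2≡4, 2^3≡8, 2^4≡7, 2^5≡5, 2^6≡1. Order = 6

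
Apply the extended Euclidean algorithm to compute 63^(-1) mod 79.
Extended GCD: 63(-5) + 79(4) = 1. So 63^(-1) ≡ -5 ≡ 74 (mod 79). Verify: 63 × 74 = 4662 ≡ 1 (mod 79)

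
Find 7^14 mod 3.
Using Fermat: 7^{2} ≡ 1 mod 3. 14 ≡ 0 mod 2. So 7^{14} ≡ 7^{0} ≡ 1 mod 3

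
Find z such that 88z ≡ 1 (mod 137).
Since 137 is prime, by Fermat 88^(-1) ≡ 88^{135} ≡ 123 (mod 137). Verify: 88 × 123 = 10824 ≡ 1 (mod 137)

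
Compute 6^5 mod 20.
By repeated squaring mod 20: 6^{1}≡6, 6^{2}≡16, 6^{4}≡16. Then 6^{5} = 6^{4+1} ≡ 16 × 6 ≡ 16 mod 20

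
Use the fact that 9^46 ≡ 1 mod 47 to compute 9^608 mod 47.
By Fermat: 9^{46} ≡ 1 mod 47. 608 ≡ 10 mod 46. So 9^{608} ≡ 9^{10} ≡ 7 mod 47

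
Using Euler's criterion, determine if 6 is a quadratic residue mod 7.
By Euler's criterion: 6^{3} ≡ 6 mod 7. Since this equals -1 (≡ 6), 6 is not a QR.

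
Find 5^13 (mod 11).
Using Fermat: 5^{10} ≡ 1 (mod 11). 13 ≡ 3 (mod 10). So 5^{13} ≡ 5^{3} ≡ 4 (mod 11)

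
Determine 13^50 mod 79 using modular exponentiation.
By repeated squaring mod 79: 13^{1}≡13, 13^{2}≡11, 13^{4}≡42, 13^{8}≡26, 13^{16}≡44, 13^{32}≡40. Then 13^{50} = 13^{32+16+2} ≡ 40 × 44 × 11 ≡ 5 mod 79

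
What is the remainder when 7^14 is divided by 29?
By repeated squaring (mod 29): 7^{1}≡7, 7^{2}≡20, 7^{4}≡23, 7^{8}≡7. Then 7^{14} = 7^{8+4+2} ≡ 7 × 23 × 20 ≡ 1 (mod 29)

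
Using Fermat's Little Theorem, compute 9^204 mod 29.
By Fermat: 9^{28} ≡ 1 (mod 29). 204 ≡ 8 (mod 28). So 9^{204} ≡ 9^{8} ≡ 20 (mod 29)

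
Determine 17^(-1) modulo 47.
Since 47 is prime, by Fermat 17^(-1) ≡ 17^{45} ≡ 36 (mod 47). Verify: 17 × 36 = 612 ≡ 1 (mod 47)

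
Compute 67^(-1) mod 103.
Since 103 is prime, by Fermat 67^(-1) ≡ 67^{101} ≡ 20 mod 103. Verify: 67 × 20 = 1340 ≡ 1 mod 103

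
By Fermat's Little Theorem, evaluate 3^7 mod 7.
By Fermat: 3^{6} ≡ 1 mod 7. So 3^{7} = 3^{6} · 3^{1} ≡ 3^{1} ≡ 3 mod 7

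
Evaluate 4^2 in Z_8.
4^{2} = 16 ≡ 0 mod 8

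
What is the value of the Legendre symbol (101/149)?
(101/149) = 101^{74} mod 149 = -1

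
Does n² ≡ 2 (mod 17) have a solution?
By Euler's criterion: 2^{8} ≡ 1 (mod 17). Since this equals 1, 2 is a QR.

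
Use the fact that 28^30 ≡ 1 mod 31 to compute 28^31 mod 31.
By Fermat: 28^{30} ≡ 1 mod 31. So 28^{31} = 28^{30} · 28^{1} ≡ 28^{1} ≡ 28 mod 31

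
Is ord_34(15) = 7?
Powers of 15 mod 34: 15^1≡15, 15^2≡21, 15^3≡9, 15^4≡33, 15^5≡19, 15^6≡13, 15^7≡25, 15^8≡1. 15^7≡25≢1, so ord ≠ 7. No, the actual order is 8.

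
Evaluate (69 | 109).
(69/109) = 69^{54} mod 109 = -1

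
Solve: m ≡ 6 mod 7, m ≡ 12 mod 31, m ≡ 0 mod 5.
M = 7 × 31 × 5 = 1085. M₁ = 155, y₁ ≡ 1 mod 7. M₂ = 35, y₂ ≡ 8 mod 31. M₃ = 217, y₃ ≡ 3 mod 5. m = 6×155×1 + 12×35×8 + 0×217×3 ≡ 1035 mod 1085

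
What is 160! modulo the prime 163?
(162)! = (160)! × (161) × (162) ≡ -1 (mod 163). So (160)! ≡ -1 × [(162)(161)]^(-1) ≡ 81 (mod 163)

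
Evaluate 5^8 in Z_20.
By repeated squaring (mod 20): 5^{1}≡5, 5^{2}≡5, 5^{4}≡5, 5^{8}≡5. So 5^{8} ≡ 5 (mod 20)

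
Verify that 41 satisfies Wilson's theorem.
(40)! mod 41 = 40. Since this equals -1 mod 41, Wilson confirms 41 is prime.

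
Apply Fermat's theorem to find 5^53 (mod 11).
By Fermat: 5^{10} ≡ 1 (mod 11). 53 = 5×10 + 3. So 5^{53} ≡ 5^{3} ≡ 4 (mod 11)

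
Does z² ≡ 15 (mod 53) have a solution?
By Euler's criterion: 15^{26} ≡ 1 (mod 53). Since this equals 1, 15 is a QR.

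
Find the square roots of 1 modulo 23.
The square roots of 1 mod 23 are 1 and 22. Verify: 1² = 1 ≡ 1 mod 23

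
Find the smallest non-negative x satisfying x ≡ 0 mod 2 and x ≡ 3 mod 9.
M = 2 × 9 = 18. M₁ = 9, y₁ ≡ 1 mod 2. M₂ = 2, y₂ ≡ 5 mod 9. x = 0×9×1 + 3×2×5 ≡ 12 mod 18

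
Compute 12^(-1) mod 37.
Since 37 is prime, by Fermat 12^(-1) ≡ 12^{35} ≡ 34 mod 37. Verify: 12 × 34 = 408 ≡ 1 mod 37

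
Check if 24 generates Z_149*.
24^{74} ≡ 1 (mod 149) and 74 < 148, so ord_149(24) = 74 ≠ 148 and 24 is not a primitive root.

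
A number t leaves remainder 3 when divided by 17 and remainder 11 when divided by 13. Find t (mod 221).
M = 17 × 13 = 221. M₁ = 13, y₁ ≡ 4 (mod 17). M₂ = 17, y₂ ≡ 10 (mod 13). t = 3×13×4 + 11×17×10 ≡ 37 (mod 221)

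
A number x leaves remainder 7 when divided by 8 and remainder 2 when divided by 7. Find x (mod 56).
M = 8 × 7 = 56. M₁ = 7, y₁ ≡ 7 (mod 8). M₂ = 8, y₂ ≡ 1 (mod 7). x = 7×7×7 + 2×8×1 ≡ 23 (mod 56)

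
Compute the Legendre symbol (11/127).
(11/127) = 11^{63} mod 127 = 1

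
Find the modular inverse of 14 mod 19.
Since 19 is prime, by Fermat 14^(-1) ≡ 14^{17} ≡ 15 mod 19. Verify: 14 × 15 = 210 ≡ 1 mod 19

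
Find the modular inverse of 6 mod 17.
Since 17 is prime, by Fermat 6^(-1) ≡ 6^{15} ≡ 3 (mod 17). Verify: 6 × 3 = 18 ≡ 1 (mod 17)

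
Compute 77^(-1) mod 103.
Since 103 is prime, by Fermat 77^(-1) ≡ 77^{101} ≡ 99 mod 103. Verify: 77 × 99 = 7623 ≡ 1 mod 103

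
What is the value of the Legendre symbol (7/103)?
(7/103) = 7^{51} mod 103 = 1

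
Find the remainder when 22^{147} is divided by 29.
By Fermat: 22^{28} ≡ 1 (mod 29). 147 = 5×28 + 7. So 22^{147} ≡ 22^{7} ≡ 28 (mod 29)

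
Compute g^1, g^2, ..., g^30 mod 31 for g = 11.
11^1, 11^2, ..., 11^{30} mod 31: [11, 28, 29, 9, 6, 4, 13, 19, 23, 5, 24, 16, 21, 14, 30, 20, 3, 2, 22, 25, 27, 18, 12, 8, 26, 7, 15, 10, 17, 1]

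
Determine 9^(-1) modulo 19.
Since 19 is prime, by Fermat 9^(-1) ≡ 9^{17} ≡ 17 (mod 19). Verify: 9 × 17 = 153 ≡ 1 (mod 19)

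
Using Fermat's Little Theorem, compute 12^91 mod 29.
By Fermat: 12^{28} ≡ 1 (mod 29). 91 = 3×28 + 7. So 12^{91} ≡ 12^{7} ≡ 17 (mod 29)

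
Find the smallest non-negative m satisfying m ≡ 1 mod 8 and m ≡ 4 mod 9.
M = 8 × 9 = 72. M₁ = 9, y₁ ≡ 1 mod 8. M₂ = 8, y₂ ≡ 8 mod 9. m = 1×9×1 + 4×8×8 ≡ 49 mod 72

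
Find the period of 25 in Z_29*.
Powers of 25 mod 29: 25^1≡25, 25^2≡16, 25^3≡23, 25^4≡24, 25^5≡20, 25^6≡7, 25^7≡1. Order = 7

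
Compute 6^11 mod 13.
By repeated squaring mod 13: 6^{1}≡6, 6^{2}≡10, 6^{4}≡9, 6^{8}≡3. Then 6^{11} = 6^{8+2+1} ≡ 3 × 10 × 6 ≡ 11 mod 13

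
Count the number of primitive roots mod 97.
A prime p has φ(p-1) primitive roots; here φ(96) = 32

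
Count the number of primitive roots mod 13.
There are φ(13-1) = φ(12) = 4 primitive roots modulo 13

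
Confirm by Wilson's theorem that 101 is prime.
(100)! mod 101 = 100. Since this equals -1 mod 101, Wilson confirms 101 is prime.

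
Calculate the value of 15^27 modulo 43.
By repeated squaring (mod 43): 15^{1}≡15, 15^{2}≡10, 15^{4}≡14, 15^{8}≡24, 15^{16}≡17. Then 15^{27} = 15^{16+8+2+1} ≡ 17 × 24 × 10 × 15 ≡ 11 (mod 43)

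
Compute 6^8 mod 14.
By repeated squaring (mod 14): 6^{1}≡6, 6^{2}≡8, 6^{4}≡8, 6^{8}≡8. So 6^{8} ≡ 8 (mod 14)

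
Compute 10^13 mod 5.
By repeated squaring (mod 5): 10^{1}≡0, 10^{2}≡0, 10^{4}≡0, 10^{8}≡0. Then 10^{13} = 10^{8+4+1} ≡ 0 × 0 × 0 ≡ 0 (mod 5)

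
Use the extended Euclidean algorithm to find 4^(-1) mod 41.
Extended GCD: 4(-10) + 41(1) = 1. So 4^(-1) ≡ -10 ≡ 31 mod 41. Verify: 4 × 31 = 124 ≡ 1 mod 41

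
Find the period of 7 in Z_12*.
Powers of 7 mod 12: 7^1≡7, 7^2≡1. Order = 2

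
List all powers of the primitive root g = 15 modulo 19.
15^1, 15^2, ..., 15^{18} mod 19: [15, 16, 12, 9, 2, 11, 13, 5, 18, 4, 3, 7, 10, 17, 8, 6, 14, 1]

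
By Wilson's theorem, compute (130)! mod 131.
By Wilson's theorem, (130)! ≡ -1 ≡ 130 mod 131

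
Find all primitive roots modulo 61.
There are φ(60) = 16 primitive roots mod 61: {2, 6, 7, 10, 17, 18, 26, 30, 31, 35, 43, 44, 51, 54, 55, 59}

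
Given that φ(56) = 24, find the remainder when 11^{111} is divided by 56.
By Euler: 11^{24} ≡ 1 (mod 56) since gcd(11, 56) = 1. 111 = 4×24 + 15. So 11^{111} ≡ 11^{15} ≡ 43 (mod 56)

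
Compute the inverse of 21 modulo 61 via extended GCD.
Extended GCD: 21(-29) + 61(10) = 1. So 21^(-1) ≡ -29 ≡ 32 mod 61. Verify: 21 × 32 = 672 ≡ 1 mod 61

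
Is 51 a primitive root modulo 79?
51^{39} ≡ 1 mod 79 and 39 < 78, so ord_79(51) = 39 ≠ 78 and 51 is not a primitive root.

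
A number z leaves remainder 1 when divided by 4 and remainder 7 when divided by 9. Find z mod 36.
M = 4 × 9 = 36. M₁ = 9, y₁ ≡ 1 mod 4. M₂ = 4, y₂ ≡ 7 mod 9. z = 1×9×1 + 7×4×7 ≡ 25 mod 36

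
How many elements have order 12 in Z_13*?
There are φ(13-1) = φ(12) = 4 primitive roots modulo 13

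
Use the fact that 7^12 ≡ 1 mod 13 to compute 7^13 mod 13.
By Fermat: 7^{12} ≡ 1 mod 13. So 7^{13} = 7^{12} · 7^{1} ≡ 7^{1} ≡ 7 mod 13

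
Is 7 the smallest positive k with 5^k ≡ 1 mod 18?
Powers of 5 mod 18: 5^1≡5, 5^2≡7, 5^3≡17, 5^4≡13, 5^5≡11, 5^6≡1. Already 5^6≡1, so the order is 6 < 7. No, the actual order is 6.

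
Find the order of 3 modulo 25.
Powers of 3 mod 25: 3^1≡3, 3^2≡9, 3^3≡2, 3^4≡6, 3^5≡18, 3^6≡4, 3^7≡12, 3^8≡11, 3^9≡8, 3^10≡24, 3^11≡22, 3^12≡16, 3^13≡23, 3^14≡19, 3^15≡7, 3^16≡21, 3^17≡13, 3^18≡14, 3^19≡17, 3^20≡1. ord_25(3) = 20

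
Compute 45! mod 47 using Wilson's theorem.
(46)! = (45)! × (46) ≡ -1 mod 47. So (45)! ≡ -1 × (46)^(-1) ≡ (-1)×(-1) = 1 mod 47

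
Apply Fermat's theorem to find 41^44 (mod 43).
By Fermat: 41^{42} ≡ 1 (mod 43). So 41^{44} = 41^{42} · 41^{2} ≡ 41^{2} ≡ 4 (mod 43)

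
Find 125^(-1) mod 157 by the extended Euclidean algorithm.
Extended GCD: 125(-54) + 157(43) = 1. So 125^(-1) ≡ -54 ≡ 103 mod 157. Verify: 125 × 103 = 12875 ≡ 1 mod 157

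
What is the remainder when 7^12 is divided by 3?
Using Fermat: 7^{2} ≡ 1 (mod 3). 12 ≡ 0 (mod 2). So 7^{12} ≡ 7^{0} ≡ 1 (mod 3)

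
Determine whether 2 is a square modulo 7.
By Euler's criterion: 2^{3} ≡ 1 (mod 7). Since this equals 1, 2 is a QR.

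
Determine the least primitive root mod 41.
g = 6. Powers: [6, 36, 11, 25, 27, 39, ...] generates all 40 non-zero residues.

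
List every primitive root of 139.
There are φ(138) = 44 primitive roots mod 139: {2, 3, 12, 15, 17, 18, 19, 21, 22, 26, 32, 40, 50, 53, 56, 58, 61, 68, 70, 72, 73, 85, 88, 90, 92, 93, 98, 101, 102, 104, 108, 109, 110, 111, 114, 115, 119, 123, 126, 128, 130, 132, 134, 135}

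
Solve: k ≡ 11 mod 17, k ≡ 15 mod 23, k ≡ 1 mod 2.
M = 17 × 23 × 2 = 782. M₁ = 46, y₁ ≡ 10 mod 17. M₂ = 34, y₂ ≡ 21 mod 23. M₃ = 391, y₃ ≡ 1 mod 2. k = 11×46×10 + 15×34×21 + 1×391×1 ≡ 521 mod 782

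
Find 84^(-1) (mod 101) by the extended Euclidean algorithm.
Extended GCD: 84(-6) + 101(5) = 1. So 84^(-1) ≡ -6 ≡ 95 (mod 101). Verify: 84 × 95 = 7980 ≡ 1 (mod 101)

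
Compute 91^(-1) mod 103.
Since 103 is prime, by Fermat 91^(-1) ≡ 91^{101} ≡ 60 mod 103. Verify: 91 × 60 = 5460 ≡ 1 mod 103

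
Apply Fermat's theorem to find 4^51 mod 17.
By Fermat: 4^{16} ≡ 1 mod 17. 51 = 3×16 + 3. So 4^{51} ≡ 4^{3} ≡ 13 mod 17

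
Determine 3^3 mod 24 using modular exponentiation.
3^{3} = 27 ≡ 3 mod 24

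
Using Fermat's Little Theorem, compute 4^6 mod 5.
By Fermat: 4^{4} ≡ 1 (mod 5). So 4^{6} = 4^{4} · 4^{2} ≡ 4^{2} ≡ 1 (mod 5)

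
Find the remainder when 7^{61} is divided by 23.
By Fermat: 7^{22} ≡ 1 (mod 23). 61 = 2×22 + 17. So 7^{61} ≡ 7^{17} ≡ 19 (mod 23)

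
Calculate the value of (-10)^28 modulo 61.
By repeated squaring mod 61: (-10)^{1}≡51, (-10)^{2}≡39, (-10)^{4}≡57, (-10)^{8}≡16, (-10)^{16}≡12. Then (-10)^{28} = (-10)^{16+8+4} ≡ 12 × 16 × 57 ≡ 25 mod 61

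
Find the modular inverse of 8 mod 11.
Since 11 is prime, by Fermat 8^(-1) ≡ 8^{9} ≡ 7 mod 11. Verify: 8 × 7 = 56 ≡ 1 mod 11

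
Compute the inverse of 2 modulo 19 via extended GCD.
Extended GCD: 2(-9) + 19(1) = 1. So 2^(-1) ≡ -9 ≡ 10 (mod 19). Verify: 2 × 10 = 20 ≡ 1 (mod 19)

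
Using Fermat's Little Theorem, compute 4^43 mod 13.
By Fermat: 4^{12} ≡ 1 mod 13. 43 = 3×12 + 7. So 4^{43} ≡ 4^{7} ≡ 4 mod 13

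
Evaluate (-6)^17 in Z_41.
By repeated squaring mod 41: (-6)^{1}≡35, (-6)^{2}≡36, (-6)^{4}≡25, (-6)^{8}≡10, (-6)^{16}≡18. Then (-6)^{17} = (-6)^{16+1} ≡ 18 × 35 ≡ 15 mod 41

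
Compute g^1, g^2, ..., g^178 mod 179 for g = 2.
2^1, 2^2, ..., 2^{178} mod 179: [2, 4, 8, 16, 32, 64, 128, 77, 154, 129, 79, 158, 137, 95, 11, 22, 44, 88, 176, 173, 167, 155, 131, 83, 166, 153, 127, 75, 150, 121, 63, 126, 73, 146, 113, 47, 94, 9, 18, 36, 72, 144, 109, 39, 78, 156, 133, 87, 174, 169, 159, 139, 99, 19, 38, 76, 152, 125, 71, 142, 105, 31, 62, 124, 69, 138, 97, 15, 30, 60, 120, 61, 122, 65, 130, 81, 162, 145, 111, 43, 86, 172, 165, 151, 123, 67, 134, 89, 178, 177, 175, 171, 163, 147, 115, 51, 102, 25, 50, 100, 21, 42, 84, 168, 157, 135, 91, 3, 6, 12, 24, 48, 96, 13, 26, 52, 104, 29, 58, 116, 53, 106, 33, 66, 132, 85, 170, 161, 143, 107, 35, 70, 140, 101, 23, 46, 92, 5, 10, 20, 40, 80, 160, 141, 103, 27, 54, 108, 37, 74, 148, 117, 55, 110, 41, 82, 164, 149, 119, 59, 118, 57, 114, 49, 98, 17, 34, 68, 136, 93, 7, 14, 28, 56, 112, 45, 90, 1]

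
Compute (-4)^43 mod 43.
Using Fermat: (-4)^{42} ≡ 1 mod 43. 43 ≡ 1 mod 42. So (-4)^{43} ≡ (-4)^{1} ≡ 39 mod 43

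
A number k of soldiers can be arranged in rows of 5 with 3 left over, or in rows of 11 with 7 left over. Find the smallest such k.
M = 5 × 11 = 55. M₁ = 11, y₁ ≡ 1 mod 5. M₂ = 5, y₂ ≡ 9 mod 11. k = 3×11×1 + 7×5×9 ≡ 18 mod 55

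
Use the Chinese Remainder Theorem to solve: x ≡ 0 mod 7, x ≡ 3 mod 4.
M = 7 × 4 = 28. M₁ = 4, y₁ ≡ 2 mod 7. M₂ = 7, y₂ ≡ 3 mod 4. x = 0×4×2 + 3×7×3 ≡ 7 mod 28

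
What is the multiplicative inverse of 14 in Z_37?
Since 37 is prime, by Fermat 14^(-1) ≡ 14^{35} ≡ 8 mod 37. Verify: 14 × 8 = 112 ≡ 1 mod 37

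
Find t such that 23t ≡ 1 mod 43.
Since 43 is prime, by Fermat 23^(-1) ≡ 23^{41} ≡ 15 mod 43. Verify: 23 × 15 = 345 ≡ 1 mod 43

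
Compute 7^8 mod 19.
By repeated squaring (mod 19): 7^{1}≡7, 7^{2}≡11, 7^{4}≡7, 7^{8}≡11. So 7^{8} ≡ 11 (mod 19)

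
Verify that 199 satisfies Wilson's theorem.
(198)! mod 199 = 198. Since this equals -1 (mod 199), Wilson confirms 199 is prime.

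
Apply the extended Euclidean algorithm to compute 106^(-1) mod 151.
Extended GCD: 106(-47) + 151(33) = 1. So 106^(-1) ≡ -47 ≡ 104 (mod 151). Verify: 106 × 104 = 11024 ≡ 1 (mod 151)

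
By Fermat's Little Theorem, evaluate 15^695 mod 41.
By Fermat: 15^{40} ≡ 1 (mod 41). 695 ≡ 15 (mod 40). So 15^{695} ≡ 15^{15} ≡ 38 (mod 41)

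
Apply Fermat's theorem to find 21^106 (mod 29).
By Fermat: 21^{28} ≡ 1 (mod 29). 106 = 3×28 + 22. So 21^{106} ≡ 21^{22} ≡ 9 (mod 29)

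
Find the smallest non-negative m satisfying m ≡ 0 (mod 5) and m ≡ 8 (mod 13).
M = 5 × 13 = 65. M₁ = 13, y₁ ≡ 2 (mod 5). M₂ = 5, y₂ ≡ 8 (mod 13). m = 0×13×2 + 8×5×8 ≡ 60 (mod 65)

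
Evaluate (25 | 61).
(25/61) = 25^{30} mod 61 = 1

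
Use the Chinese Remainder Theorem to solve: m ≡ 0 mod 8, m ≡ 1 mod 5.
M = 8 × 5 = 40. M₁ = 5, y₁ ≡ 5 mod 8. M₂ = 8, y₂ ≡ 2 mod 5. m = 0×5×5 + 1×8×2 ≡ 16 mod 40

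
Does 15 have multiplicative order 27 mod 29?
Powers of 15 mod 29: 15^1≡15, 15^2≡22, 15^3≡11, 15^4≡20, 15^5≡10, 15^6≡5, 15^7≡17, 15^8≡23, 15^9≡26, 15^10≡13, 15^11≡21, 15^12≡25, 15^13≡27, 15^14≡28, 15^15≡14, 15^16≡7, 15^17≡18, 15^18≡9, 15^19≡19, 15^20≡24, 15^21≡12, 15^22≡6, 15^23≡3, 15^24≡16, 15^25≡8, 15^26≡4, 15^27≡2, 15^28≡1. 15^27≡2≢1, so ord ≠ 27. No, the actual order is 28.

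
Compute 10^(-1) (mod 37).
Since 37 is prime, by Fermat 10^(-1) ≡ 10^{35} ≡ 26 (mod 37). Verify: 10 × 26 = 260 ≡ 1 (mod 37)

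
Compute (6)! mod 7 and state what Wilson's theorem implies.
(6)! mod 7 = 6. Since this equals -1 mod 7, Wilson confirms 7 is prime.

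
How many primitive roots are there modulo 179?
Number of primitive roots mod 179 = φ(p-1) = φ(178) = 88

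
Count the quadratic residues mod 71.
Exactly half the non-zero residues mod a prime are QRs: (71-1)/2 = 35.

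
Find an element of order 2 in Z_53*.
52 has order 2 mod 53 since 52^{2} ≡ 1 (mod 53) and no smaller power works.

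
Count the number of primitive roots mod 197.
Number of primitive roots mod 197 = φ(p-1) = φ(196) = 84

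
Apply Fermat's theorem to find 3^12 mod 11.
By Fermat: 3^{10} ≡ 1 mod 11. So 3^{12} = 3^{10} · 3^{2} ≡ 3^{2} ≡ 9 mod 11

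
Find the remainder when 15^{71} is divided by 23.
By Fermat: 15^{22} ≡ 1 (mod 23). 71 = 3×22 + 5. So 15^{71} ≡ 15^{5} ≡ 7 (mod 23)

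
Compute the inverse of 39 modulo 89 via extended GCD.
Extended GCD: 39(16) + 89(-7) = 1. So 39^(-1) ≡ 16 mod 89. Verify: 39 × 16 = 624 ≡ 1 mod 89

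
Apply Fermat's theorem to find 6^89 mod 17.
By Fermat: 6^{16} ≡ 1 mod 17. 89 = 5×16 + 9. So 6^{89} ≡ 6^{9} ≡ 11 mod 17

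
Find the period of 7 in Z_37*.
Powers of 7 mod 37: 7^1≡7, 7^2≡12, 7^3≡10, 7^4≡33, 7^5≡9, 7^6≡26, 7^7≡34, 7^8≡16, 7^9≡1. ord_37(7) = 9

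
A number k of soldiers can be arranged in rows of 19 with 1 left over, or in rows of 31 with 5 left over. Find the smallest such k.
M = 19 × 31 = 589. M₁ = 31, y₁ ≡ 8 mod 19. M₂ = 19, y₂ ≡ 18 mod 31. k = 1×31×8 + 5×19×18 ≡ 191 mod 589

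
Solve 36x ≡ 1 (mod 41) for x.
Since 41 is prime, by Fermat 36^(-1) ≡ 36^{39} ≡ 8 (mod 41). Verify: 36 × 8 = 288 ≡ 1 (mod 41)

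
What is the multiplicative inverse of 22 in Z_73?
Since 73 is prime, by Fermat 22^(-1) ≡ 22^{71} ≡ 10 (mod 73). Verify: 22 × 10 = 220 ≡ 1 (mod 73)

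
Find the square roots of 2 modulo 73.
The square roots of 2 mod 73 are 32 and 41. Verify: 32² = 1024 ≡ 2 (mod 73)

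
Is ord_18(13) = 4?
Powers of 13 mod 18: 13^1≡13, 13^2≡7, 13^3≡1. Already 13^3≡1, so the order is 3 < 4. No, the actual order is 3.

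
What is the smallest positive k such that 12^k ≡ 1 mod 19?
Powers of 12 mod 19: 12^1≡12, 12^2≡11, 12^3≡18, 12^4≡7, 12^5≡8, 12^6≡1. Order = 6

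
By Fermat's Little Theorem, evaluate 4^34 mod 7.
By Fermat: 4^{6} ≡ 1 mod 7. 34 = 5×6 + 4. So 4^{34} ≡ 4^{4} ≡ 4 mod 7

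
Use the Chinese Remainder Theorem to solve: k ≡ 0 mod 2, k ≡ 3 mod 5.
M = 2 × 5 = 10. M₁ = 5, y₁ ≡ 1 mod 2. M₂ = 2, y₂ ≡ 3 mod 5. k = 0×5×1 + 3×2×3 ≡ 8 mod 10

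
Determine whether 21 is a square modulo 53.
By Euler's criterion: 21^{26} ≡ 52 mod 53. Since this equals -1 (≡ 52), 21 is not a QR.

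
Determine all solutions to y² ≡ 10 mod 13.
The square roots of 10 mod 13 are 7 and 6. Verify: 7² = 49 ≡ 10 mod 13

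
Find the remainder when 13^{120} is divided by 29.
By Fermat: 13^{28} ≡ 1 mod 29. 120 = 4×28 + 8. So 13^{120} ≡ 13^{8} ≡ 16 mod 29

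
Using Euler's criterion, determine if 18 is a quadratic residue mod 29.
By Euler's criterion: 18^{14} ≡ 28 mod 29. Since this equals -1 (≡ 28), 18 is not a QR.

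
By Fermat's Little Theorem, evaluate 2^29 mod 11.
By Fermat: 2^{10} ≡ 1 (mod 11). 29 = 2×10 + 9. So 2^{29} ≡ 2^{9} ≡ 6 (mod 11)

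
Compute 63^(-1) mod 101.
Since 101 is prime, by Fermat 63^(-1) ≡ 63^{99} ≡ 93 mod 101. Verify: 63 × 93 = 5859 ≡ 1 mod 101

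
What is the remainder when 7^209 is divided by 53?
Using Fermat: 7^{52} ≡ 1 mod 53. 209 ≡ 1 mod 52. So 7^{209} ≡ 7^{1} ≡ 7 mod 53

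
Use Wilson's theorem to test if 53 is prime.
(52)! mod 53 = 52. Since 52 ≡ -1 (mod 53), 53 is prime.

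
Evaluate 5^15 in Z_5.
By repeated squaring mod 5: 5^{1}≡0, 5^{2}≡0, 5^{4}≡0, 5^{8}≡0. Then 5^{15} = 5^{8+4+2+1} ≡ 0 × 0 × 0 × 0 ≡ 0 mod 5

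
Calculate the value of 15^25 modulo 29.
By repeated squaring (mod 29): 15^{1}≡15, 15^{2}≡22, 15^{4}≡20, 15^{8}≡23, 15^{16}≡7. Then 15^{25} = 15^{16+8+1} ≡ 7 × 23 × 15 ≡ 8 (mod 29)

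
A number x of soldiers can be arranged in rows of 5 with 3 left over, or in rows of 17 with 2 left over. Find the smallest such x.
M = 5 × 17 = 85. M₁ = 17, y₁ ≡ 3 (mod 5). M₂ = 5, y₂ ≡ 7 (mod 17). x = 3×17×3 + 2×5×7 ≡ 53 (mod 85)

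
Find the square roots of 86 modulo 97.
The square roots of 86 mod 97 are 38 and 59. Verify: 38² = 1444 ≡ 86 mod 97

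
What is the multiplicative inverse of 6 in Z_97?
Since 97 is prime, by Fermat 6^(-1) ≡ 6^{95} ≡ 81 mod 97. Verify: 6 × 81 = 486 ≡ 1 mod 97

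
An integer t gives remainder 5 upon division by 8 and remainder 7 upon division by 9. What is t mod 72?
M = 8 × 9 = 72. M₁ = 9, y₁ ≡ 1 mod 8. M₂ = 8, y₂ ≡ 8 mod 9. t = 5×9×1 + 7×8×8 ≡ 61 mod 72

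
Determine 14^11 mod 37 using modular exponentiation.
By repeated squaring (mod 37): 14^{1}≡14, 14^{2}≡11, 14^{4}≡10, 14^{8}≡26. Then 14^{11} = 14^{8+2+1} ≡ 26 × 11 × 14 ≡ 8 (mod 37)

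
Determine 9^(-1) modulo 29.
Since 29 is prime, by Fermat 9^(-1) ≡ 9^{27} ≡ 13 (mod 29). Verify: 9 × 13 = 117 ≡ 1 (mod 29)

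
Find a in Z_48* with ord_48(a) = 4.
5 has order 4 mod 48 since 5^{4} ≡ 1 (mod 48) and no smaller power works.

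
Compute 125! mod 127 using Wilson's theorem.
(126)! = (125)! × (126) ≡ -1 mod 127. So (125)! ≡ -1 × (126)^(-1) ≡ (-1)×(-1) = 1 mod 127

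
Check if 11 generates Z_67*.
ord_67(11) divides 66. For each prime q|66: 11^{33}≡66, 11^{22}≡29, 11^{6}≡14, none ≡ 1. So 11 has order 66 and is a primitive root mod 67.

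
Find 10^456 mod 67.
Using Fermat: 10^{66} ≡ 1 mod 67. 456 ≡ 60 mod 66. So 10^{456} ≡ 10^{60} ≡ 59 mod 67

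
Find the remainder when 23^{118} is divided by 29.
By Fermat: 23^{28} ≡ 1 mod 29. 118 = 4×28 + 6. So 23^{118} ≡ 23^{6} ≡ 24 mod 29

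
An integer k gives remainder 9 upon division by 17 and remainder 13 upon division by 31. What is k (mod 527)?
M = 17 × 31 = 527. M₁ = 31, y₁ ≡ 11 (mod 17). M₂ = 17, y₂ ≡ 11 (mod 31). k = 9×31×11 + 13×17×11 ≡ 230 (mod 527)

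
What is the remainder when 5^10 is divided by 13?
By repeated squaring mod 13: 5^{1}≡5, 5^{2}≡12, 5^{4}≡1, 5^{8}≡1. Then 5^{10} = 5^{8+2} ≡ 1 × 12 ≡ 12 mod 13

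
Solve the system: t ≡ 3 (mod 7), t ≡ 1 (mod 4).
M = 7 × 4 = 28. M₁ = 4, y₁ ≡ 2 (mod 7). M₂ = 7, y₂ ≡ 3 (mod 4). t = 3×4×2 + 1×7×3 ≡ 17 (mod 28)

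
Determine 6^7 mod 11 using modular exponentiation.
By repeated squaring mod 11: 6^{1}≡6, 6^{2}≡3, 6^{4}≡9. Then 6^{7} = 6^{4+2+1} ≡ 9 × 3 × 6 ≡ 8 mod 11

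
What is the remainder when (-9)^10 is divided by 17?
By repeated squaring (mod 17): (-9)^{1}≡8, (-9)^{2}≡13, (-9)^{4}≡16, (-9)^{8}≡1. Then (-9)^{10} = (-9)^{8+2} ≡ 1 × 13 ≡ 13 (mod 17)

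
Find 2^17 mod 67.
By repeated squaring mod 67: 2^{1}≡2, 2^{2}≡4, 2^{4}≡16, 2^{8}≡55, 2^{16}≡10. Then 2^{17} = 2^{16+1} ≡ 10 × 2 ≡ 20 mod 67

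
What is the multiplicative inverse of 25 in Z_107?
Since 107 is prime, by Fermat 25^(-1) ≡ 25^{105} ≡ 30 (mod 107). Verify: 25 × 30 = 750 ≡ 1 (mod 107)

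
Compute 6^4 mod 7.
6^{4} = 1296 ≡ 1 (mod 7)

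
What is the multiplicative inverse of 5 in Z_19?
Since 19 is prime, by Fermat 5^(-1) ≡ 5^{17} ≡ 4 (mod 19). Verify: 5 × 4 = 20 ≡ 1 (mod 19)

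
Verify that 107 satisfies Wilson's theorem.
(106)! mod 107 = 106. Since this equals -1 mod 107, Wilson confirms 107 is prime.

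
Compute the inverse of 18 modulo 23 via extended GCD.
Extended GCD: 18(9) + 23(-7) = 1. So 18^(-1) ≡ 9 mod 23. Verify: 18 × 9 = 162 ≡ 1 mod 23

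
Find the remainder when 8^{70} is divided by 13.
By Fermat: 8^{12} ≡ 1 (mod 13). 70 = 5×12 + 10. So 8^{70} ≡ 8^{10} ≡ 12 (mod 13)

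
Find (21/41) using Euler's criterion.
(21/41) = 21^{20} mod 41 = 1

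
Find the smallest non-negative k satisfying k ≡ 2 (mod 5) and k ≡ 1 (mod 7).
M = 5 × 7 = 35. M₁ = 7, y₁ ≡ 3 (mod 5). M₂ = 5, y₂ ≡ 3 (mod 7). k = 2×7×3 + 1×5×3 ≡ 22 (mod 35)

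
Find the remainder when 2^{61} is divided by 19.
By Fermat: 2^{18} ≡ 1 (mod 19). 61 = 3×18 + 7. So 2^{61} ≡ 2^{7} ≡ 14 (mod 19)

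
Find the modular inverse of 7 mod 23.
Since 23 is prime, by Fermat 7^(-1) ≡ 7^{21} ≡ 10 (mod 23). Verify: 7 × 10 = 70 ≡ 1 (mod 23)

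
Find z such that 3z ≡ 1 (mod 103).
Since 103 is prime, by Fermat 3^(-1) ≡ 3^{101} ≡ 69 (mod 103). Verify: 3 × 69 = 207 ≡ 1 (mod 103)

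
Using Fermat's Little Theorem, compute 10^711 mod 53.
By Fermat: 10^{52} ≡ 1 mod 53. 711 ≡ 35 mod 52. So 10^{711} ≡ 10^{35} ≡ 28 mod 53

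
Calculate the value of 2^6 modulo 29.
By repeated squaring (mod 29): 2^{1}≡2, 2^{2}≡4, 2^{4}≡16. Then 2^{6} = 2^{4+2} ≡ 16 × 4 ≡ 6 (mod 29)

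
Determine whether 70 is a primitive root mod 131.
70^{10} ≡ 1 mod 131 and 10 < 130, so ord_131(70) = 10 ≠ 130 and 70 is not a primitive root.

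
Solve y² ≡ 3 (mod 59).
The square roots of 3 mod 59 are 48 and 11. Verify: 48² = 2304 ≡ 3 (mod 59)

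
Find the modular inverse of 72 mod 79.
Since 79 is prime, by Fermat 72^(-1) ≡ 72^{77} ≡ 45 (mod 79). Verify: 72 × 45 = 3240 ≡ 1 (mod 79)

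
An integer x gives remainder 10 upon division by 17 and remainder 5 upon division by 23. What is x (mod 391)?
M = 17 × 23 = 391. M₁ = 23, y₁ ≡ 3 (mod 17). M₂ = 17, y₂ ≡ 19 (mod 23). x = 10×23×3 + 5×17×19 ≡ 350 (mod 391)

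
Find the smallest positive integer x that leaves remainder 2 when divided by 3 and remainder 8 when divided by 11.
M = 3 × 11 = 33. M₁ = 11, y₁ ≡ 2 (mod 3). M₂ = 3, y₂ ≡ 4 (mod 11). x = 2×11×2 + 8×3×4 ≡ 8 (mod 33)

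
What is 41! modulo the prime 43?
(42)! = (41)! × (42) ≡ -1 mod 43. So (41)! ≡ -1 × (42)^(-1) ≡ (-1)×(-1) = 1 mod 43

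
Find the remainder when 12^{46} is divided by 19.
By Fermat: 12^{18} ≡ 1 mod 19. 46 = 2×18 + 10. So 12^{46} ≡ 12^{10} ≡ 7 mod 19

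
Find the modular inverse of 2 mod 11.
Since 11 is prime, by Fermat 2^(-1) ≡ 2^{9} ≡ 6 (mod 11). Verify: 2 × 6 = 12 ≡ 1 (mod 11)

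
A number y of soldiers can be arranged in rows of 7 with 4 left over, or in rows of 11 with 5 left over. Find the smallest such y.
M = 7 × 11 = 77. M₁ = 11, y₁ ≡ 2 mod 7. M₂ = 7, y₂ ≡ 8 mod 11. y = 4×11×2 + 5×7×8 ≡ 60 mod 77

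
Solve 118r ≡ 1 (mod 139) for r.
Since 139 is prime, by Fermat 118^(-1) ≡ 118^{137} ≡ 86 (mod 139). Verify: 118 × 86 = 10148 ≡ 1 (mod 139)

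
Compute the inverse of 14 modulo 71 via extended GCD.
Extended GCD: 14(-5) + 71(1) = 1. So 14^(-1) ≡ -5 ≡ 66 (mod 71). Verify: 14 × 66 = 924 ≡ 1 (mod 71)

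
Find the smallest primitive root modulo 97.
g = 5. For each prime q|96: 5^{48}≡96, 5^{32}≡35, none ≡ 1, so ord_97(5) = 96 and 5 is a primitive root.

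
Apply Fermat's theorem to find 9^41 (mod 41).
By Fermat: 9^{40} ≡ 1 (mod 41). So 9^{41} = 9^{40} · 9^{1} ≡ 9^{1} ≡ 9 (mod 41)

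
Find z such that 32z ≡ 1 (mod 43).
Since 43 is prime, by Fermat 32^(-1) ≡ 32^{41} ≡ 39 (mod 43). Verify: 32 × 39 = 1248 ≡ 1 (mod 43)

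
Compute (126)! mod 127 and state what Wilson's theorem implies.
(126)! mod 127 = 126. Since this equals -1 (mod 127), Wilson confirms 127 is prime.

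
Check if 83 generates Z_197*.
83^{14} ≡ 1 mod 197 and 14 < 196, so ord_197(83) = 14 ≠ 196 and 83 is not a primitive root.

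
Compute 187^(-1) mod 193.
Since 193 is prime, by Fermat 187^(-1) ≡ 187^{191} ≡ 32 mod 193. Verify: 187 × 32 = 5984 ≡ 1 mod 193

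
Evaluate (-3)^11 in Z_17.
By repeated squaring (mod 17): (-3)^{1}≡14, (-3)^{2}≡9, (-3)^{4}≡13, (-3)^{8}≡16. Then (-3)^{11} = (-3)^{8+2+1} ≡ 16 × 9 × 14 ≡ 10 (mod 17)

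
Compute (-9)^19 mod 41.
By repeated squaring (mod 41): (-9)^{1}≡32, (-9)^{2}≡40, (-9)^{4}≡1, (-9)^{8}≡1, (-9)^{16}≡1. Then (-9)^{19} = (-9)^{16+2+1} ≡ 1 × 40 × 32 ≡ 9 (mod 41)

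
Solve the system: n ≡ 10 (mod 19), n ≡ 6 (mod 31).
M = 19 × 31 = 589. M₁ = 31, y₁ ≡ 8 (mod 19). M₂ = 19, y₂ ≡ 18 (mod 31). n = 10×31×8 + 6×19×18 ≡ 409 (mod 589)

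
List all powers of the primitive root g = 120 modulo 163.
120^1, 120^2, ..., 120^{162} mod 163: [120, 56, 37, 39, 116, 65, 139, 54, 123, 90, 42, 150, 70, 87, 8, 145, 122, 133, 149, 113, 31, 134, 106, 6, 68, 10, 59, 71, 44, 64, 19, 161, 86, 51, 89, 85, 94, 33, 48, 55, 80, 146, 79, 26, 23, 152, 147, 36, 82, 60, 28, 100, 101, 58, 114, 151, 27, 143, 45, 21, 75, 35, 125, 4, 154, 61, 148, 156, 138, 97, 67, 53, 3, 34, 5, 111, 117, 22, 32, 91, 162, 43, 107, 126, 124, 47, 98, 24, 109, 40, 73, 121, 13, 93, 76, 155, 18, 41, 30, 14, 50, 132, 29, 57, 157, 95, 153, 104, 92, 119, 99, 144, 2, 77, 112, 74, 78, 69, 130, 115, 108, 83, 17, 84, 137, 140, 11, 16, 127, 81, 103, 135, 63, 62, 105, 49, 12, 136, 20, 118, 142, 88, 128, 38, 159, 9, 102, 15, 7, 25, 66, 96, 110, 160, 129, 158, 52, 46, 141, 131, 72, 1]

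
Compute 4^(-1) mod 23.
Since 23 is prime, by Fermat 4^(-1) ≡ 4^{21} ≡ 6 mod 23. Verify: 4 × 6 = 24 ≡ 1 mod 23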